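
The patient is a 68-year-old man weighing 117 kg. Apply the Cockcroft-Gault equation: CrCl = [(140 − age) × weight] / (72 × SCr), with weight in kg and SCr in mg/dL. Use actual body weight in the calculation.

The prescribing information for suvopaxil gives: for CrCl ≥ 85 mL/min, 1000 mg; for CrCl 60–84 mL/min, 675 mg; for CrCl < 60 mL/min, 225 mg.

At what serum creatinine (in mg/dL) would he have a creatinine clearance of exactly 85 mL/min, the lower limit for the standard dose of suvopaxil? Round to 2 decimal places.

1.38 mg/dL

Standard dose requires CrCl ≥ 85 mL/min.
Set (140 − 68) × 117 / (72 × SCr) = 85
SCr = (140 − 68) × 117 / (72 × 85) = 1.376 mg/dL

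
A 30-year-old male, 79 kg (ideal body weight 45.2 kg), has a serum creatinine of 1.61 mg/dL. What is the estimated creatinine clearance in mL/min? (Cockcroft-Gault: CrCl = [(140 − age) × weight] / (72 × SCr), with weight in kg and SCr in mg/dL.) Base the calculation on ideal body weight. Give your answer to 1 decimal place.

CrCl = (140 − 30) × 45.2 / (72 × 1.61) = 4972.0 / 115.92 ≈ 42.9 mL/min

42.9 mL/min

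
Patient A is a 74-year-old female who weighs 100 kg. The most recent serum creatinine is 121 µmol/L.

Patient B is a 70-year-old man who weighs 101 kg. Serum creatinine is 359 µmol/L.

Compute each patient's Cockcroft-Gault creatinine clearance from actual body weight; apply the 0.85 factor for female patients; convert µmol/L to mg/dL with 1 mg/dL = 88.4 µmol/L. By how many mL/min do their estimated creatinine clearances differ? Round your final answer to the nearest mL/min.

Patient A: SCr = 121 / 88.4 = 1.369 mg/dL
Patient A: CrCl = (140 − 74) × 100 / (72 × 1.369) × 0.85 = 6600.0 / 98.57 × 0.85 ≈ 56.9 mL/min
Patient B: SCr = 359 / 88.4 = 4.061 mg/dL
Patient B: CrCl = (140 − 70) × 101 / (72 × 4.061) = 7070.0 / 292.39 ≈ 24.2 mL/min
|56.9 − 24.2| = 32.7 mL/min

33 mL/min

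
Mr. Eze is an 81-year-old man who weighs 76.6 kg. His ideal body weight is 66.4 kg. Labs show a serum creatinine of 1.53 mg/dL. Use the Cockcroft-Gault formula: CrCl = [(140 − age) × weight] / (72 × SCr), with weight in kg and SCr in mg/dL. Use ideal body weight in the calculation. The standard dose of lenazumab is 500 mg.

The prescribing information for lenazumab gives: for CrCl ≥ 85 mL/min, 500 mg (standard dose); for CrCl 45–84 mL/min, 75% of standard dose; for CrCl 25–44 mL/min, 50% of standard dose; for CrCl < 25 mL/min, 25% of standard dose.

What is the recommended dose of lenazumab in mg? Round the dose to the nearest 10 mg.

250 mg

CrCl = (140 − 81) × 66.4 / (72 × 1.53) = 3917.6 / 110.16 ≈ 35.6 mL/min
CrCl ≈ 36 mL/min → bracket 25–44 mL/min.
50% of 500 mg = 250 mg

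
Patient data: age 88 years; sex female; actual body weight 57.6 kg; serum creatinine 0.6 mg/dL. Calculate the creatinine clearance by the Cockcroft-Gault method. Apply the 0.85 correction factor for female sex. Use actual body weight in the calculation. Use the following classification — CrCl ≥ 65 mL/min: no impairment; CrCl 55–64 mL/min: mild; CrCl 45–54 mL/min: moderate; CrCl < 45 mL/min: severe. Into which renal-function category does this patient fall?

mild

CrCl = (140 − 88) × 57.6 / (72 × 0.6) × 0.85 = 2995.2 / 43.20 × 0.85 ≈ 58.9 mL/min
59 mL/min falls in the 'mild' range.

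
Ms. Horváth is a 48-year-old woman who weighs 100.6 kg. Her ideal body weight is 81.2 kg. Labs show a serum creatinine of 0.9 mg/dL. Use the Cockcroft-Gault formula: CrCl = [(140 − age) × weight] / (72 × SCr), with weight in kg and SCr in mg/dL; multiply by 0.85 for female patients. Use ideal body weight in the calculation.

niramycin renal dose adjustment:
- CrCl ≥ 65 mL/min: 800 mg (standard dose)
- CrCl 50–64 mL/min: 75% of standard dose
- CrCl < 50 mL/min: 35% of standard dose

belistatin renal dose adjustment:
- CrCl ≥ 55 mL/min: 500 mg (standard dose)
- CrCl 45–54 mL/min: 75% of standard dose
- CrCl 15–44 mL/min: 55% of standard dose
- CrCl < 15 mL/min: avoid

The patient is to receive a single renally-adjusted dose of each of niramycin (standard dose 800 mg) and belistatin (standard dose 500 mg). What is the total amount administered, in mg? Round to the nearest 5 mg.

CrCl = (140 − 48) × 81.2 / (72 × 0.9) × 0.85 = 7470.4 / 64.80 × 0.85 ≈ 98.0 mL/min
CrCl ≈ 98 mL/min.
niramycin: ≥ 65 mL/min → 100% of 800 mg = 800 mg.
belistatin: ≥ 55 mL/min → 100% of 500 mg = 500 mg.
Total = 800 + 500 = 1300 mg.

1300 mg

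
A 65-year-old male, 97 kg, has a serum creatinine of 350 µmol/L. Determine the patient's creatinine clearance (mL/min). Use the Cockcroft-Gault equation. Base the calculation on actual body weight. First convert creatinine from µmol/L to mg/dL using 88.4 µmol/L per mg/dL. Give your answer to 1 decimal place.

25.5 mL/min

SCr = 350 / 88.4 = 3.959 mg/dL
CrCl = (140 − 65) × 97 / (72 × 3.959) = 7275.0 / 285.05 ≈ 25.5 mL/min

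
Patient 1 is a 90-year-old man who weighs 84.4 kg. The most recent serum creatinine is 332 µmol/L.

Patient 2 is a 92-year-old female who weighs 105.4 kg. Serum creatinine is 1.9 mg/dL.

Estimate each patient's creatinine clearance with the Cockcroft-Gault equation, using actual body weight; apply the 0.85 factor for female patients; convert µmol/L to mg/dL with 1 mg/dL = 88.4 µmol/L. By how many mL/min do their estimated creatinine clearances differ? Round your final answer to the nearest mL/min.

Patient 1: SCr = 332 / 88.4 = 3.756 mg/dL
Patient 1: CrCl = (140 − 90) × 84.4 / (72 × 3.756) = 4220.0 / 270.43 ≈ 15.6 mL/min
Patient 2: CrCl = (140 − 92) × 105.4 / (72 × 1.9) × 0.85 = 5059.2 / 136.80 × 0.85 ≈ 31.4 mL/min
|15.6 − 31.4| = 15.8 mL/min

16 mL/min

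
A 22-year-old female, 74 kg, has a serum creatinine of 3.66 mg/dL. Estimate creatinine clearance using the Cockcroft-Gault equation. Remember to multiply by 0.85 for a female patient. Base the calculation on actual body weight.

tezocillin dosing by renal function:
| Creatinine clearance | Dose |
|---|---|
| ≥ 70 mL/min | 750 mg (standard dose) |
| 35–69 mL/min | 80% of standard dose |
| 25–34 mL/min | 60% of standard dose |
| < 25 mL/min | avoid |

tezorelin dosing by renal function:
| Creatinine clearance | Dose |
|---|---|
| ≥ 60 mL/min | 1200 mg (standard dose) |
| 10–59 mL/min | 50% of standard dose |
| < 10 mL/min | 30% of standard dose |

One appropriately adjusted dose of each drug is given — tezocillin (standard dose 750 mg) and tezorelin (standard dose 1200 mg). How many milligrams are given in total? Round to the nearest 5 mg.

1050 mg

CrCl = (140 − 22) × 74 / (72 × 3.66) × 0.85 = 8732.0 / 263.52 × 0.85 ≈ 28.2 mL/min
CrCl ≈ 28 mL/min.
tezocillin: 25–34 mL/min → 60% of 750 mg = 450 mg.
tezorelin: 10–59 mL/min → 50% of 1200 mg = 600 mg.
Total = 450 + 600 = 1050 mg.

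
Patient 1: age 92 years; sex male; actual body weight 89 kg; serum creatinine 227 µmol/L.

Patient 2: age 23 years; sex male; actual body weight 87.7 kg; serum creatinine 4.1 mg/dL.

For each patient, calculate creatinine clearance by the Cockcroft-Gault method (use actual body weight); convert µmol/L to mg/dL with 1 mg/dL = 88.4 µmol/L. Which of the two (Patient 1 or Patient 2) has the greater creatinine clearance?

Patient 1: SCr = 227 / 88.4 = 2.568 mg/dL
Patient 1: CrCl = (140 − 92) × 89 / (72 × 2.568) = 4272.0 / 184.90 ≈ 23.1 mL/min
Patient 2: CrCl = (140 − 23) × 87.7 / (72 × 4.1) = 10260.9 / 295.20 ≈ 34.8 mL/min
23.1 vs 34.8 mL/min → Patient 2 is higher.

Patient 2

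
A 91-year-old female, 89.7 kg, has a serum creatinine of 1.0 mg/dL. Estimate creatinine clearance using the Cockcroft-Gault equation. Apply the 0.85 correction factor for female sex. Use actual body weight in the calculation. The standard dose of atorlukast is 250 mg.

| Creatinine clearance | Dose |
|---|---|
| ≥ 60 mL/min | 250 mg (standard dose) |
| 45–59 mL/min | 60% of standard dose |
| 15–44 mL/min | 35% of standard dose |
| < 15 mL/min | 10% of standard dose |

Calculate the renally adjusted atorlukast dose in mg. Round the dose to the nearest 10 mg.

150 mg

CrCl = (140 − 91) × 89.7 / (72 × 1) × 0.85 = 4395.3 / 72.00 × 0.85 ≈ 51.9 mL/min
CrCl ≈ 52 mL/min → bracket 45–59 mL/min.
60% of 250 mg = 150 mg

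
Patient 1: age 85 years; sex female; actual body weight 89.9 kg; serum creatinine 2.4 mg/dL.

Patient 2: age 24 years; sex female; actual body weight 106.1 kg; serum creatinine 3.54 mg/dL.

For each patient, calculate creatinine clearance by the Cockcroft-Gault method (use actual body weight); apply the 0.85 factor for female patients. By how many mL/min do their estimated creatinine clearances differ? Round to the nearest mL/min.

17 mL/min

Patient 1: CrCl = (140 − 85) × 89.9 / (72 × 2.4) × 0.85 = 4944.5 / 172.80 × 0.85 ≈ 24.3 mL/min
Patient 2: CrCl = (140 − 24) × 106.1 / (72 × 3.54) × 0.85 = 12307.6 / 254.88 × 0.85 ≈ 41.0 mL/min
|24.3 − 41.0| = 16.7 mL/min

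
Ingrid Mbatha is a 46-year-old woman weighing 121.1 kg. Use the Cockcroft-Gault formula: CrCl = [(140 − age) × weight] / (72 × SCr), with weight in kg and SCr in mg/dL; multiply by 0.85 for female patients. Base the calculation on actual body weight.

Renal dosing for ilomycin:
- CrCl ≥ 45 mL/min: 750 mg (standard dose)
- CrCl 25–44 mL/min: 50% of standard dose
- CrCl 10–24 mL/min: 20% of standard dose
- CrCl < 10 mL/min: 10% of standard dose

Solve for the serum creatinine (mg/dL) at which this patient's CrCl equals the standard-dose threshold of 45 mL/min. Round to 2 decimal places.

2.99 mg/dL

Standard dose requires CrCl ≥ 45 mL/min.
Set (140 − 46) × 121.1 × 0.85 / (72 × SCr) = 45
SCr = (140 − 46) × 121.1 × 0.85 / (72 × 45) = 2.986 mg/dL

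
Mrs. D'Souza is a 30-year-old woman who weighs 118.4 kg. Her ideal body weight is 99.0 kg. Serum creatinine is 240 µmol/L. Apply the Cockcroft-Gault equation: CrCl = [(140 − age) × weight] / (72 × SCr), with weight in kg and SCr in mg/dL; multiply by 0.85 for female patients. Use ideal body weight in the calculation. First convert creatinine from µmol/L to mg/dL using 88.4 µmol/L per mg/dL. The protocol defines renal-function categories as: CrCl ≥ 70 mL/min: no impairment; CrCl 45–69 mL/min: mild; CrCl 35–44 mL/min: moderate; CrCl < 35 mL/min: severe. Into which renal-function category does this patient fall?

SCr = 240 / 88.4 = 2.715 mg/dL
CrCl = (140 − 30) × 99 / (72 × 2.715) × 0.85 = 10890.0 / 195.48 × 0.85 ≈ 47.4 mL/min
47 mL/min falls in the 'mild' range.

mild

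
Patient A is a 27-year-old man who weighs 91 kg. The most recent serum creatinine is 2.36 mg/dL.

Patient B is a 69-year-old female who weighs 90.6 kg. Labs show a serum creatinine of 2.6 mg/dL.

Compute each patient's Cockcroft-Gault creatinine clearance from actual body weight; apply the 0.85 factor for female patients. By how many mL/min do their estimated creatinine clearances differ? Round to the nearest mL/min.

Patient A: CrCl = (140 − 27) × 91 / (72 × 2.36) = 10283.0 / 169.92 ≈ 60.5 mL/min
Patient B: CrCl = (140 − 69) × 90.6 / (72 × 2.6) × 0.85 = 6432.6 / 187.20 × 0.85 ≈ 29.2 mL/min
|60.5 − 29.2| = 31.3 mL/min

31 mL/min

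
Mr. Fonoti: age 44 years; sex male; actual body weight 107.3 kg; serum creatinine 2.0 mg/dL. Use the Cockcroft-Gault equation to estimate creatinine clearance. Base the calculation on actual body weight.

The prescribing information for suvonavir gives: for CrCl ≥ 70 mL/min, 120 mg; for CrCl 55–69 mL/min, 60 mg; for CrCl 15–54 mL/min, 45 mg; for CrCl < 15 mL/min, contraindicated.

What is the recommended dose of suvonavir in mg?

CrCl = (140 − 44) × 107.3 / (72 × 2) = 10300.8 / 144.00 ≈ 71.5 mL/min
CrCl ≈ 72 mL/min → bracket ≥ 70 mL/min.
Dose for this bracket: 120 mg.

120 mg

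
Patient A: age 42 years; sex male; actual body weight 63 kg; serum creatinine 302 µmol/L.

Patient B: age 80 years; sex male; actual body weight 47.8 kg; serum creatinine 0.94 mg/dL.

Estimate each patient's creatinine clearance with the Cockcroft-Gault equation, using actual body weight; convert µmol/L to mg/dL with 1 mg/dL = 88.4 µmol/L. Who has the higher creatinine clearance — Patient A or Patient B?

Patient A: SCr = 302 / 88.4 = 3.416 mg/dL
Patient A: CrCl = (140 − 42) × 63 / (72 × 3.416) = 6174.0 / 245.95 ≈ 25.1 mL/min
Patient B: CrCl = (140 − 80) × 47.8 / (72 × 0.94) = 2868.0 / 67.68 ≈ 42.4 mL/min
25.1 vs 42.4 mL/min → Patient B is higher.

Patient B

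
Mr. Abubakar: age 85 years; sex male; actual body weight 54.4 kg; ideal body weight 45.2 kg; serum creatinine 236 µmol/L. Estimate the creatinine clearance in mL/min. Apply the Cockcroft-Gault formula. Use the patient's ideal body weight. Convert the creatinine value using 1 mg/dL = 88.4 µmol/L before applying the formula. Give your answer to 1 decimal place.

12.9 mL/min

SCr = 236 / 88.4 = 2.67 mg/dL
CrCl = (140 − 85) × 45.2 / (72 × 2.67) = 2486.0 / 192.24 ≈ 12.9 mL/min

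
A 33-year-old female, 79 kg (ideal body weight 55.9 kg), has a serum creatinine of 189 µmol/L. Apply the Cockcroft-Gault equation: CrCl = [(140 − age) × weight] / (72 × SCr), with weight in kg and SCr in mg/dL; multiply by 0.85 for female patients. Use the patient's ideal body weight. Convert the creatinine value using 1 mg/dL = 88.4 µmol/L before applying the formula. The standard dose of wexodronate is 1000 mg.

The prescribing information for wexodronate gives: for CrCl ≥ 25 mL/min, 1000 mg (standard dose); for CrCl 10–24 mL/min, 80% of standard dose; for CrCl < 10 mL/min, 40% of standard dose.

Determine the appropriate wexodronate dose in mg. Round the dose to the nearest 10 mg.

1000 mg

SCr = 189 / 88.4 = 2.138 mg/dL
CrCl = (140 − 33) × 55.9 / (72 × 2.138) × 0.85 = 5981.3 / 153.94 × 0.85 ≈ 33.0 mL/min
CrCl ≈ 33 mL/min → bracket ≥ 25 mL/min.
100% of 1000 mg = 1000 mg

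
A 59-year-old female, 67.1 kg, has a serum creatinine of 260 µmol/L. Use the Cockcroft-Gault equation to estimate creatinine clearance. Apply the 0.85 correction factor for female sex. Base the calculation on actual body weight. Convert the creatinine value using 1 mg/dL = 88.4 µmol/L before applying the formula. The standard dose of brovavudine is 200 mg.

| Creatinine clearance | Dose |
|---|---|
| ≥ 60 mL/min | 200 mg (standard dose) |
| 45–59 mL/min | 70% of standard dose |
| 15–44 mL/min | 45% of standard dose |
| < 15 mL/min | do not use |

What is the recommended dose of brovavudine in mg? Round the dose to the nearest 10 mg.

SCr = 260 / 88.4 = 2.941 mg/dL
CrCl = (140 − 59) × 67.1 / (72 × 2.941) × 0.85 = 5435.1 / 211.75 × 0.85 ≈ 21.8 mL/min
CrCl ≈ 22 mL/min → bracket 15–44 mL/min.
45% of 200 mg = 90 mg

90 mg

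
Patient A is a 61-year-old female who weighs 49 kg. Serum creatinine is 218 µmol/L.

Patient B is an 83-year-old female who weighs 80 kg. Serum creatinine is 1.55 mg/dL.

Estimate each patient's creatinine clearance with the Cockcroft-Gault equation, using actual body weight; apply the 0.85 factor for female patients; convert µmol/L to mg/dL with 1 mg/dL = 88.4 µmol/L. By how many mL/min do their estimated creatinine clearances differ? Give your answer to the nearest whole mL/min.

Patient A: SCr = 218 / 88.4 = 2.466 mg/dL
Patient A: CrCl = (140 − 61) × 49 / (72 × 2.466) × 0.85 = 3871.0 / 177.55 × 0.85 ≈ 18.5 mL/min
Patient B: CrCl = (140 − 83) × 80 / (72 × 1.55) × 0.85 = 4560.0 / 111.60 × 0.85 ≈ 34.7 mL/min
|18.5 − 34.7| = 16.2 mL/min

16 mL/min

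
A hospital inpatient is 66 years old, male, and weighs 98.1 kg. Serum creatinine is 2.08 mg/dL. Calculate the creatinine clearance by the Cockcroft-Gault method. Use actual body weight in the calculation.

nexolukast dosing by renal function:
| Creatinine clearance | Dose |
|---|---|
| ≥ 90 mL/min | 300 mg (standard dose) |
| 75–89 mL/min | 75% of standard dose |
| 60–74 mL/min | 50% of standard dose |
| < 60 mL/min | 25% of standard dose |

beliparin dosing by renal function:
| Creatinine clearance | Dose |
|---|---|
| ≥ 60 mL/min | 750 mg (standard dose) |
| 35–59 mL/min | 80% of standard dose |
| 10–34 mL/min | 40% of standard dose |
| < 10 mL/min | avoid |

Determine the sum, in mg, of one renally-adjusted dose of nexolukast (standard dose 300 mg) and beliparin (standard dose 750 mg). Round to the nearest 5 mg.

CrCl = (140 − 66) × 98.1 / (72 × 2.08) = 7259.4 / 149.76 ≈ 48.5 mL/min
CrCl ≈ 48 mL/min.
nexolukast: < 60 mL/min → 25% of 300 mg = 75 mg.
beliparin: 35–59 mL/min → 80% of 750 mg = 600 mg.
Total = 75 + 600 = 675 mg.

675 mg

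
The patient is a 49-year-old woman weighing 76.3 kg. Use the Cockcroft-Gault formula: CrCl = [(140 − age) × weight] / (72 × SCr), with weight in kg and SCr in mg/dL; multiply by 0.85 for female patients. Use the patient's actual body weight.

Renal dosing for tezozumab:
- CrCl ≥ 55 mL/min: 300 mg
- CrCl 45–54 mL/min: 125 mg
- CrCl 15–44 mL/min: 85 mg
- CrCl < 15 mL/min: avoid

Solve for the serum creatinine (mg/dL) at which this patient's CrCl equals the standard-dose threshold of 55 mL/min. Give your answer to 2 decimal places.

Standard dose requires CrCl ≥ 55 mL/min.
Set (140 − 49) × 76.3 × 0.85 / (72 × SCr) = 55
SCr = (140 − 49) × 76.3 × 0.85 / (72 × 55) = 1.490 mg/dL

1.49 mg/dL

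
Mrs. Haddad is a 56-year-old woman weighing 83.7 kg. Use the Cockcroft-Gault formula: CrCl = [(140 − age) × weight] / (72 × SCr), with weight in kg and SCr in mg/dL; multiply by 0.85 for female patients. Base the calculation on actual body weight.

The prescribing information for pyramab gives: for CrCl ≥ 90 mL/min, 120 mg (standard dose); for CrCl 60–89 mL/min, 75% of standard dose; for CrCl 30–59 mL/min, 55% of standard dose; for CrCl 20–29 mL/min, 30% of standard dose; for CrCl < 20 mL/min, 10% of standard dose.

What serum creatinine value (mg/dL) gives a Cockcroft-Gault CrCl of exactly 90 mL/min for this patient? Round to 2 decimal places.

0.92 mg/dL

Standard dose requires CrCl ≥ 90 mL/min.
Set (140 − 56) × 83.7 × 0.85 / (72 × SCr) = 90
SCr = (140 − 56) × 83.7 × 0.85 / (72 × 90) = 0.922 mg/dL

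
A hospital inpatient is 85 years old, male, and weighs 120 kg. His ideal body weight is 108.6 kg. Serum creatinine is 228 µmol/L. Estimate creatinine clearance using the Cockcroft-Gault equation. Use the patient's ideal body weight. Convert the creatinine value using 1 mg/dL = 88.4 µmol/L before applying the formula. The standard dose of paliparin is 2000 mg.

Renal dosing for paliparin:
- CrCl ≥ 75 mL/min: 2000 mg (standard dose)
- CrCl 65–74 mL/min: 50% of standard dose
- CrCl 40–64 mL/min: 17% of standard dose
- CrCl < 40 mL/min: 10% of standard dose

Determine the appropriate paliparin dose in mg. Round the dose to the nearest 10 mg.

SCr = 228 / 88.4 = 2.579 mg/dL
CrCl = (140 − 85) × 108.6 / (72 × 2.579) = 5973.0 / 185.69 ≈ 32.2 mL/min
CrCl ≈ 32 mL/min → bracket < 40 mL/min.
10% of 2000 mg = 200 mg

200 mg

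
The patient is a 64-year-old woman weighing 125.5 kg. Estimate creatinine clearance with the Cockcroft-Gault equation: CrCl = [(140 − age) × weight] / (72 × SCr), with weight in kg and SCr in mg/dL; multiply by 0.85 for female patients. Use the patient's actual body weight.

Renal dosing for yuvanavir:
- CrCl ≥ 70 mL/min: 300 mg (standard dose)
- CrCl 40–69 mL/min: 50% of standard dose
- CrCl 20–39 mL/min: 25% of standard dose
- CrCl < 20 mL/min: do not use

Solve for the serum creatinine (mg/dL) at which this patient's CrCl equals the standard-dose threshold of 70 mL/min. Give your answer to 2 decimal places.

1.61 mg/dL

Standard dose requires CrCl ≥ 70 mL/min.
Set (140 − 64) × 125.5 × 0.85 / (72 × SCr) = 70
SCr = (140 − 64) × 125.5 × 0.85 / (72 × 70) = 1.609 mg/dL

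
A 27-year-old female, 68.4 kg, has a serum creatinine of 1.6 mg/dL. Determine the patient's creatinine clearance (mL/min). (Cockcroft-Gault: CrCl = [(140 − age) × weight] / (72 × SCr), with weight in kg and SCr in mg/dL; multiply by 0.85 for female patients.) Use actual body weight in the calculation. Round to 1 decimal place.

57.0 mL/min

CrCl = (140 − 27) × 68.4 / (72 × 1.6) × 0.85 = 7729.2 / 115.20 × 0.85 ≈ 57.0 mL/min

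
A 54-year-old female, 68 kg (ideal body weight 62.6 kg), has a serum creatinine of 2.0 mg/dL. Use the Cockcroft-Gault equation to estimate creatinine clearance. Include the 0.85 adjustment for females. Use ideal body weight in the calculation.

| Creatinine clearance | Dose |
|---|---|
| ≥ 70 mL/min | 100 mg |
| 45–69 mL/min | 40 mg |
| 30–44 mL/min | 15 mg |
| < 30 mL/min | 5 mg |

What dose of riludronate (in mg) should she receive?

CrCl = (140 − 54) × 62.6 / (72 × 2) × 0.85 = 5383.6 / 144.00 × 0.85 ≈ 31.8 mL/min
CrCl ≈ 32 mL/min → bracket 30–44 mL/min.
Dose for this bracket: 15 mg.

15 mg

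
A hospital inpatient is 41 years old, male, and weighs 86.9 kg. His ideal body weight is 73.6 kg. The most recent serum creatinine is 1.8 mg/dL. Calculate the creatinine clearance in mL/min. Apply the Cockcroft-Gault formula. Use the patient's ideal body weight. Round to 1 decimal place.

56.2 mL/min

CrCl = (140 − 41) × 73.6 / (72 × 1.8) = 7286.4 / 129.60 ≈ 56.2 mL/min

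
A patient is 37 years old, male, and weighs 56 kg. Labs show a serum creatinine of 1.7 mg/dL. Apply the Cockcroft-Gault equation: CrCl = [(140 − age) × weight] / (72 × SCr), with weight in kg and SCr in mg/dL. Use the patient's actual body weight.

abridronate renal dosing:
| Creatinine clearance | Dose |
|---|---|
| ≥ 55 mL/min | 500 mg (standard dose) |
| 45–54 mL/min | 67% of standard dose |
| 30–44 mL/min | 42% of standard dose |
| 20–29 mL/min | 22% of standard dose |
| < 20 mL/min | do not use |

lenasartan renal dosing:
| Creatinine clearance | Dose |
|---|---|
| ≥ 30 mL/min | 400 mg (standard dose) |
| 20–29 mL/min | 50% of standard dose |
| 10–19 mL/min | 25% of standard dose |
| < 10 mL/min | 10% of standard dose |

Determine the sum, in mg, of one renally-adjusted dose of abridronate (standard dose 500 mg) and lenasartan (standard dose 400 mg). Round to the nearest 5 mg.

735 mg

CrCl = (140 − 37) × 56 / (72 × 1.7) = 5768.0 / 122.40 ≈ 47.1 mL/min
CrCl ≈ 47 mL/min.
abridronate: 45–54 mL/min → 67% of 500 mg = 335 mg.
lenasartan: ≥ 30 mL/min → 100% of 400 mg = 400 mg.
Total = 335 + 400 = 735 mg.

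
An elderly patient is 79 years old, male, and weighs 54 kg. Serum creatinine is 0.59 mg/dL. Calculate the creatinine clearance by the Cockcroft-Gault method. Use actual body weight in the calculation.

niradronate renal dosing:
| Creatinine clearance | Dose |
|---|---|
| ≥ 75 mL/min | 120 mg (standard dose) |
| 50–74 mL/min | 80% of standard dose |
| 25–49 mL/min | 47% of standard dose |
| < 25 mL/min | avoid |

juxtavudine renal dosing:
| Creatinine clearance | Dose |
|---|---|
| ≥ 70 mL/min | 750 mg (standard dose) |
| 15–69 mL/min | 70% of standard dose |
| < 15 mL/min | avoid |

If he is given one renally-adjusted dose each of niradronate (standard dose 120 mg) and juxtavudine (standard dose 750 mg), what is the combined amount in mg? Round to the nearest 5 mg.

CrCl = (140 − 79) × 54 / (72 × 0.59) = 3294.0 / 42.48 ≈ 77.5 mL/min
CrCl ≈ 78 mL/min.
niradronate: ≥ 75 mL/min → 100% of 120 mg = 120 mg.
juxtavudine: ≥ 70 mL/min → 100% of 750 mg = 750 mg.
Total = 120 + 750 = 870 mg.

870 mg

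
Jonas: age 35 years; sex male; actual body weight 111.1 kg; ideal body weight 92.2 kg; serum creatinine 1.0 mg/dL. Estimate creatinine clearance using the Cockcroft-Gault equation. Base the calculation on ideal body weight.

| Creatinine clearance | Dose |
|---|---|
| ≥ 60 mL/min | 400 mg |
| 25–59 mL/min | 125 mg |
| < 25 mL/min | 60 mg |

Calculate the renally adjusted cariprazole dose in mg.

CrCl = (140 − 35) × 92.2 / (72 × 1) = 9681.0 / 72.00 ≈ 134.5 mL/min
CrCl ≈ 134 mL/min → bracket ≥ 60 mL/min.
Dose for this bracket: 400 mg.

400 mg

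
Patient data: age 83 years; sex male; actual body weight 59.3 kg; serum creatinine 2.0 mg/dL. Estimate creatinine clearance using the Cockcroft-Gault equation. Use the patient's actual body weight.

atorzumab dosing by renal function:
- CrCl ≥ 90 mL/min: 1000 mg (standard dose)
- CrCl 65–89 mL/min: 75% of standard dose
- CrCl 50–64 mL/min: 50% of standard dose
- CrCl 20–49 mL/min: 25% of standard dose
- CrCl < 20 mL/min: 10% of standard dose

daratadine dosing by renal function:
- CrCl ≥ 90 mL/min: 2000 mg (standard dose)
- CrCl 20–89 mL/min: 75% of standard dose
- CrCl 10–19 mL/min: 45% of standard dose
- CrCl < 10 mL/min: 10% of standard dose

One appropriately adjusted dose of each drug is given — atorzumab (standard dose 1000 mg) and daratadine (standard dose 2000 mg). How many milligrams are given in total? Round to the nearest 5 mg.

1750 mg

CrCl = (140 − 83) × 59.3 / (72 × 2) = 3380.1 / 144.00 ≈ 23.5 mL/min
CrCl ≈ 23 mL/min.
atorzumab: 20–49 mL/min → 25% of 1000 mg = 250 mg.
daratadine: 20–89 mL/min → 75% of 2000 mg = 1500 mg.
Total = 250 + 1500 = 1750 mg.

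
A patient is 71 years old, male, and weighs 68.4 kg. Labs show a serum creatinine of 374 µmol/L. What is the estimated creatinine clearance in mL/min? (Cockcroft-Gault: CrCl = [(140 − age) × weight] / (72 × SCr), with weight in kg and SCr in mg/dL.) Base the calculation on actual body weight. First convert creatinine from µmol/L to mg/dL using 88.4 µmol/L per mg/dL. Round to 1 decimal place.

SCr = 374 / 88.4 = 4.231 mg/dL
CrCl = (140 − 71) × 68.4 / (72 × 4.231) = 4719.6 / 304.63 ≈ 15.5 mL/min

15.5 mL/min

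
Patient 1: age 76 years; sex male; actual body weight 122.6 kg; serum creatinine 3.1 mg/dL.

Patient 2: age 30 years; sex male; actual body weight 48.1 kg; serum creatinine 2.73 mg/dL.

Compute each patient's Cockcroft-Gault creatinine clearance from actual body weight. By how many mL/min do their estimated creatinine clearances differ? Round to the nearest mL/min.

Patient 1: CrCl = (140 − 76) × 122.6 / (72 × 3.1) = 7846.4 / 223.20 ≈ 35.2 mL/min
Patient 2: CrCl = (140 − 30) × 48.1 / (72 × 2.73) = 5291.0 / 196.56 ≈ 26.9 mL/min
|35.2 − 26.9| = 8.3 mL/min

8 mL/min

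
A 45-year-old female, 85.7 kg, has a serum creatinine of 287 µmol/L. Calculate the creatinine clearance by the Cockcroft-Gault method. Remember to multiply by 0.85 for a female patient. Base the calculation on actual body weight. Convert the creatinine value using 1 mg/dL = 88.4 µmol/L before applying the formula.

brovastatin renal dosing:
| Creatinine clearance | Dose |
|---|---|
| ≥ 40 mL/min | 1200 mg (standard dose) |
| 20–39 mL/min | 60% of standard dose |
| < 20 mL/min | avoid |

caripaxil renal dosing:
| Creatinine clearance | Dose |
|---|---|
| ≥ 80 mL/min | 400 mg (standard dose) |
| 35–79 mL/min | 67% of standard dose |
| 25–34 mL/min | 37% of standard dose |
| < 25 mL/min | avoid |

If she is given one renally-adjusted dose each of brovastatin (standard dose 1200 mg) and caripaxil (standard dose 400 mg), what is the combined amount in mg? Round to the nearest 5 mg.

SCr = 287 / 88.4 = 3.247 mg/dL
CrCl = (140 − 45) × 85.7 / (72 × 3.247) × 0.85 = 8141.5 / 233.78 × 0.85 ≈ 29.6 mL/min
CrCl ≈ 30 mL/min.
brovastatin: 20–39 mL/min → 60% of 1200 mg = 720 mg.
caripaxil: 25–34 mL/min → 37% of 400 mg = 148 mg.
Total = 720 + 148 = 868 mg.

870 mg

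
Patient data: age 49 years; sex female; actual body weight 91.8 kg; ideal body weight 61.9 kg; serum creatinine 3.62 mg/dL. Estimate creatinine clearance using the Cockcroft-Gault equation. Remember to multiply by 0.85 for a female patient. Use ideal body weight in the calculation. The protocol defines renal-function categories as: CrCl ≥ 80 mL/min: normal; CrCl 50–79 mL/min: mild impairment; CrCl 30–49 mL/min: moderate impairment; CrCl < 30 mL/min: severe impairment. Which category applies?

severe impairment

CrCl = (140 − 49) × 61.9 / (72 × 3.62) × 0.85 = 5632.9 / 260.64 × 0.85 ≈ 18.4 mL/min
18 mL/min falls in the 'severe impairment' range.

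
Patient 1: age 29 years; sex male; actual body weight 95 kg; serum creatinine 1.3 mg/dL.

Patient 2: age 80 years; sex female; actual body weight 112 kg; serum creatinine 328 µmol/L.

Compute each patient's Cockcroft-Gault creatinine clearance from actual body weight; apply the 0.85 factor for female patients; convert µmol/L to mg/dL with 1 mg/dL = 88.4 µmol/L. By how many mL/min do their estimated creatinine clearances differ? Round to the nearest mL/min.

Patient 1: CrCl = (140 − 29) × 95 / (72 × 1.3) = 10545.0 / 93.60 ≈ 112.7 mL/min
Patient 2: SCr = 328 / 88.4 = 3.71 mg/dL
Patient 2: CrCl = (140 − 80) × 112 / (72 × 3.71) × 0.85 = 6720.0 / 267.12 × 0.85 ≈ 21.4 mL/min
|112.7 − 21.4| = 91.3 mL/min

91 mL/min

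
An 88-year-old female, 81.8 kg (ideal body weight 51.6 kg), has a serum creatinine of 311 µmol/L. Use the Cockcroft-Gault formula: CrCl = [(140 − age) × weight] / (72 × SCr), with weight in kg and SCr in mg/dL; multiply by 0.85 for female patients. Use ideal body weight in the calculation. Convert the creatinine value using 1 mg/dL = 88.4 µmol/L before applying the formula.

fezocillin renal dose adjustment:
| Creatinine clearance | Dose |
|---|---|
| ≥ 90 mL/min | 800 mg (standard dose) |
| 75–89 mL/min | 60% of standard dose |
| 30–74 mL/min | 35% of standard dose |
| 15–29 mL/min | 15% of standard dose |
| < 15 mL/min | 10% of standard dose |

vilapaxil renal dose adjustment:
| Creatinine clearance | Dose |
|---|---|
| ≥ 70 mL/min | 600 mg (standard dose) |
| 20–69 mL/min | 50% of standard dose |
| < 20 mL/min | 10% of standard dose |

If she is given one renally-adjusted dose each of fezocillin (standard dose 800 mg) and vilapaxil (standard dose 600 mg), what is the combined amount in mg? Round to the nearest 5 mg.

SCr = 311 / 88.4 = 3.518 mg/dL
CrCl = (140 − 88) × 51.6 / (72 × 3.518) × 0.85 = 2683.2 / 253.30 × 0.85 ≈ 9.0 mL/min
CrCl ≈ 9 mL/min.
fezocillin: < 15 mL/min → 10% of 800 mg = 80 mg.
vilapaxil: < 20 mL/min → 10% of 600 mg = 60 mg.
Total = 80 + 60 = 140 mg.

140 mg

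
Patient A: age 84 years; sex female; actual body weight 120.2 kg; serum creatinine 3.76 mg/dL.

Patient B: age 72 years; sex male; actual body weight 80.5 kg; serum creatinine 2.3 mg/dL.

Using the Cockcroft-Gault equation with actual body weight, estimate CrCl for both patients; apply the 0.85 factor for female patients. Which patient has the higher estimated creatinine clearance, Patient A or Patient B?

Patient B

Patient A: CrCl = (140 − 84) × 120.2 / (72 × 3.76) × 0.85 = 6731.2 / 270.72 × 0.85 ≈ 21.1 mL/min
Patient B: CrCl = (140 − 72) × 80.5 / (72 × 2.3) = 5474.0 / 165.60 ≈ 33.1 mL/min
21.1 vs 33.1 mL/min → Patient B is higher.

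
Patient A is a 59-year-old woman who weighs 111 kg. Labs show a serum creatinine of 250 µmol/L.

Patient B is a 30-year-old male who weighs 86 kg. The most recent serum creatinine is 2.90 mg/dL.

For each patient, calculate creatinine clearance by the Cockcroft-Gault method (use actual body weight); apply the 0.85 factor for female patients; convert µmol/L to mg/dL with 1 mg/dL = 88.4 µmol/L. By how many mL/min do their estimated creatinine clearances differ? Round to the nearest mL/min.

8 mL/min

Patient A: SCr = 250 / 88.4 = 2.828 mg/dL
Patient A: CrCl = (140 − 59) × 111 / (72 × 2.828) × 0.85 = 8991.0 / 203.62 × 0.85 ≈ 37.5 mL/min
Patient B: CrCl = (140 − 30) × 86 / (72 × 2.9) = 9460.0 / 208.80 ≈ 45.3 mL/min
|37.5 − 45.3| = 7.8 mL/min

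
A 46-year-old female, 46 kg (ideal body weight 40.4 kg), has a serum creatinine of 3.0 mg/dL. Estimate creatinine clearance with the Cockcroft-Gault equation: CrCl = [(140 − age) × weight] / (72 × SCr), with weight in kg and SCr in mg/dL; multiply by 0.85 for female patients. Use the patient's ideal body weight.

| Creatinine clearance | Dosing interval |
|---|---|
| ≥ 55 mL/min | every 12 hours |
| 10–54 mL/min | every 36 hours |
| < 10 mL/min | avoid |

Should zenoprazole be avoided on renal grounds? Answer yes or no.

no

CrCl = (140 − 46) × 40.4 / (72 × 3) × 0.85 = 3797.6 / 216.00 × 0.85 ≈ 14.9 mL/min
CrCl ≈ 15 mL/min, which is ≥ 10 mL/min.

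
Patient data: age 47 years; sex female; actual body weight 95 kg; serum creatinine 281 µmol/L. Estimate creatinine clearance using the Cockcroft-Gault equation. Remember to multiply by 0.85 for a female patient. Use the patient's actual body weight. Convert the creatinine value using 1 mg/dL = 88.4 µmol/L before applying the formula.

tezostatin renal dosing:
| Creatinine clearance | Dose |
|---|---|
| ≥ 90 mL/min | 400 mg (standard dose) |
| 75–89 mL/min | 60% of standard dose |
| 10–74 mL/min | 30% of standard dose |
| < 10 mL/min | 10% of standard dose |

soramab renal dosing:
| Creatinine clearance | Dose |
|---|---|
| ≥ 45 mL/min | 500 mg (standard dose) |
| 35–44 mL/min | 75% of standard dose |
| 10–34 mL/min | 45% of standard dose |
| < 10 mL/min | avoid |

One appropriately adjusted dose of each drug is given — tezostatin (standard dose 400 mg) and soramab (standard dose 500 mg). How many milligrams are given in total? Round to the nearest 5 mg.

SCr = 281 / 88.4 = 3.179 mg/dL
CrCl = (140 − 47) × 95 / (72 × 3.179) × 0.85 = 8835.0 / 228.89 × 0.85 ≈ 32.8 mL/min
CrCl ≈ 33 mL/min.
tezostatin: 10–74 mL/min → 30% of 400 mg = 120 mg.
soramab: 10–34 mL/min → 45% of 500 mg = 225 mg.
Total = 120 + 225 = 345 mg.

345 mg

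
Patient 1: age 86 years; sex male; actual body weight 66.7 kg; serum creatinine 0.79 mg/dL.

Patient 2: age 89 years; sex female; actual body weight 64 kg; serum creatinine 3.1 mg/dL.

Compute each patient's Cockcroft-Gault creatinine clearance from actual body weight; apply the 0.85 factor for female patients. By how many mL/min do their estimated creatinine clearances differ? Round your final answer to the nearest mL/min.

Patient 1: CrCl = (140 − 86) × 66.7 / (72 × 0.79) = 3601.8 / 56.88 ≈ 63.3 mL/min
Patient 2: CrCl = (140 − 89) × 64 / (72 × 3.1) × 0.85 = 3264.0 / 223.20 × 0.85 ≈ 12.4 mL/min
|63.3 − 12.4| = 50.9 mL/min

51 mL/min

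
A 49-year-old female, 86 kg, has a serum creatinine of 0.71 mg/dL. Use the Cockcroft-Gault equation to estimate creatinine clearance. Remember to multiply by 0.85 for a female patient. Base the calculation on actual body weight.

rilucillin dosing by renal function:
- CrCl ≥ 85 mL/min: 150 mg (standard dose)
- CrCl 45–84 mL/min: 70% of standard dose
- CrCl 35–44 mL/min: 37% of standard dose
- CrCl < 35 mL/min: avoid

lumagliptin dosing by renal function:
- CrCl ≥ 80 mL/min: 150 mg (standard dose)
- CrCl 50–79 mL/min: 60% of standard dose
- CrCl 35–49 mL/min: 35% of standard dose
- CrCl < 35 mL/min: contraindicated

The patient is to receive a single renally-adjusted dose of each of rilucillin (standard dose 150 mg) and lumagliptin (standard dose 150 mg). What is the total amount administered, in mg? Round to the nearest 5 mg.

CrCl = (140 − 49) × 86 / (72 × 0.71) × 0.85 = 7826.0 / 51.12 × 0.85 ≈ 130.1 mL/min
CrCl ≈ 130 mL/min.
rilucillin: ≥ 85 mL/min → 100% of 150 mg = 150 mg.
lumagliptin: ≥ 80 mL/min → 100% of 150 mg = 150 mg.
Total = 150 + 150 = 300 mg.

300 mg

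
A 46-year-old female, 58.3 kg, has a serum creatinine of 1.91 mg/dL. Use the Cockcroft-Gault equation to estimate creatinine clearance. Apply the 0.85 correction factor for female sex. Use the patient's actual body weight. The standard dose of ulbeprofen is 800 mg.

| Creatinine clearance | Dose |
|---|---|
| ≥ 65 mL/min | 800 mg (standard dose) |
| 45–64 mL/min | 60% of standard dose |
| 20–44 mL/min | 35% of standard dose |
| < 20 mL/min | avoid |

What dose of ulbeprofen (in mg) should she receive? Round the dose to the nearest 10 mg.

CrCl = (140 − 46) × 58.3 / (72 × 1.91) × 0.85 = 5480.2 / 137.52 × 0.85 ≈ 33.9 mL/min
CrCl ≈ 34 mL/min → bracket 20–44 mL/min.
35% of 800 mg = 280 mg

280 mg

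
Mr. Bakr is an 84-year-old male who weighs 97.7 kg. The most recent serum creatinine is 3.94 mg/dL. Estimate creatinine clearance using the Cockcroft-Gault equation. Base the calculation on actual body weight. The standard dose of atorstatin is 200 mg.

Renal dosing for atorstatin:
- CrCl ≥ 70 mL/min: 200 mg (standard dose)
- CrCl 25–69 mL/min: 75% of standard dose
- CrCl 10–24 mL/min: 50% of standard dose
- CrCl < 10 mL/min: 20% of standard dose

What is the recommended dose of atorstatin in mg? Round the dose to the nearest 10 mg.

CrCl = (140 − 84) × 97.7 / (72 × 3.94) = 5471.2 / 283.68 ≈ 19.3 mL/min
CrCl ≈ 19 mL/min → bracket 10–24 mL/min.
50% of 200 mg = 100 mg

100 mg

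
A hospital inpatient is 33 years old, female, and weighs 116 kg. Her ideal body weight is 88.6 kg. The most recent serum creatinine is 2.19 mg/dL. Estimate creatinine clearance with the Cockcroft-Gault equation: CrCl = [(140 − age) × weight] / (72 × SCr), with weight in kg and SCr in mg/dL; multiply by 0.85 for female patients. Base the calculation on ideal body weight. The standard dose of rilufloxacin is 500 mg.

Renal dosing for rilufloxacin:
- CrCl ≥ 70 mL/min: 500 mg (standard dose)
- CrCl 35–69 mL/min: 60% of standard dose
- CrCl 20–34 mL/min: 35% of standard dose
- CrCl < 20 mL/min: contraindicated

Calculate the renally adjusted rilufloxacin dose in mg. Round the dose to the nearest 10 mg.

CrCl = (140 − 33) × 88.6 / (72 × 2.19) × 0.85 = 9480.2 / 157.68 × 0.85 ≈ 51.1 mL/min
CrCl ≈ 51 mL/min → bracket 35–69 mL/min.
60% of 500 mg = 300 mg

300 mg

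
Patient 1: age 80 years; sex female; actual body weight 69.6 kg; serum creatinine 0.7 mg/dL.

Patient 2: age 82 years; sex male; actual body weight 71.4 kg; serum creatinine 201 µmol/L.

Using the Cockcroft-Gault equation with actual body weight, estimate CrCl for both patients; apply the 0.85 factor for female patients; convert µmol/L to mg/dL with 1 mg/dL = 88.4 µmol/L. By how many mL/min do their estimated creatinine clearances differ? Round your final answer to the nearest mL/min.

45 mL/min

Patient 1: CrCl = (140 − 80) × 69.6 / (72 × 0.7) × 0.85 = 4176.0 / 50.40 × 0.85 ≈ 70.4 mL/min
Patient 2: SCr = 201 / 88.4 = 2.274 mg/dL
Patient 2: CrCl = (140 − 82) × 71.4 / (72 × 2.274) = 4141.2 / 163.73 ≈ 25.3 mL/min
|70.4 − 25.3| = 45.1 mL/min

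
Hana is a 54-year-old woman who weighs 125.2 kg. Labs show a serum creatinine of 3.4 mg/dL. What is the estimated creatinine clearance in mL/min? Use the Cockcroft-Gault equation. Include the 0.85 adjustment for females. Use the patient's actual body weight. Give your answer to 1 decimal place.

37.4 mL/min

CrCl = (140 − 54) × 125.2 / (72 × 3.4) × 0.85 = 10767.2 / 244.80 × 0.85 ≈ 37.4 mL/min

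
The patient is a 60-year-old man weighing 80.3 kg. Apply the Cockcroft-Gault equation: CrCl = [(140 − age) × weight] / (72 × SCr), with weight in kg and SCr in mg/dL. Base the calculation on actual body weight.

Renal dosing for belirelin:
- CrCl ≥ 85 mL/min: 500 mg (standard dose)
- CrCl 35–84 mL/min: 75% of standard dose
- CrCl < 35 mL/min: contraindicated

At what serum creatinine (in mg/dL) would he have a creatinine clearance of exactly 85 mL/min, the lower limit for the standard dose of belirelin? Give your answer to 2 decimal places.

Standard dose requires CrCl ≥ 85 mL/min.
Set (140 − 60) × 80.3 / (72 × SCr) = 85
SCr = (140 − 60) × 80.3 / (72 × 85) = 1.050 mg/dL

1.05 mg/dL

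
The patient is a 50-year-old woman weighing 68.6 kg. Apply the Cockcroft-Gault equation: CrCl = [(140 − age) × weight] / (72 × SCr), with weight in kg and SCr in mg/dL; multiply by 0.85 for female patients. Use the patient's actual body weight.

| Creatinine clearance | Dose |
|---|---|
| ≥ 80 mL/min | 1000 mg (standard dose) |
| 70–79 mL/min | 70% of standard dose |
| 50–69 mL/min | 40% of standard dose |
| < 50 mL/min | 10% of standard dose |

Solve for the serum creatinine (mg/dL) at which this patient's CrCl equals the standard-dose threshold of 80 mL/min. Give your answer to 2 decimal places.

0.91 mg/dL

Standard dose requires CrCl ≥ 80 mL/min.
Set (140 − 50) × 68.6 × 0.85 / (72 × SCr) = 80
SCr = (140 − 50) × 68.6 × 0.85 / (72 × 80) = 0.911 mg/dL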